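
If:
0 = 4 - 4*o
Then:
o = 1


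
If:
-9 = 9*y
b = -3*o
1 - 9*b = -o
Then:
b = 3/28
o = -1/28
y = -1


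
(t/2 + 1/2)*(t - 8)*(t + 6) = t^3/2 - t^2/2 - 25*t - 24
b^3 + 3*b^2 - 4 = (b - 1)*(b + 2)^2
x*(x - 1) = x^2 - x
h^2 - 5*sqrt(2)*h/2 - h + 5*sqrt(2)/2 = (h - 1)*(h - 5*sqrt(2)/2)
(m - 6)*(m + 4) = m^2 - 2*m - 24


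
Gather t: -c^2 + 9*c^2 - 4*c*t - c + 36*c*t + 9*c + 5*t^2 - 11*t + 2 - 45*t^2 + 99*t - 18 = 8*c^2 + 8*c - 40*t^2 + t*(32*c + 88) - 16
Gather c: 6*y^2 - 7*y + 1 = 6*y^2 - 7*y + 1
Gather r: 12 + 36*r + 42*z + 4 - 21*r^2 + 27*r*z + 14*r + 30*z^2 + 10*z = -21*r^2 + r*(27*z + 50) + 30*z^2 + 52*z + 16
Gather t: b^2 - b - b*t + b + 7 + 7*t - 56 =b^2 + t*(7 - b) - 49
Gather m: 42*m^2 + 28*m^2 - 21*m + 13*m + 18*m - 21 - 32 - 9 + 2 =70*m^2 + 10*m - 60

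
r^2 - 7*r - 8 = (r - 8)*(r + 1)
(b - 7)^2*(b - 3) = b^3 - 17*b^2 + 91*b - 147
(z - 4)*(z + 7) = z^2 + 3*z - 28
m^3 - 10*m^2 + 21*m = m*(m - 7)*(m - 3)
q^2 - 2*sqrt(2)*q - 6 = (q - 3*sqrt(2))*(q + sqrt(2))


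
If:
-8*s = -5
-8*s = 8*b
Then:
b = -5/8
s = 5/8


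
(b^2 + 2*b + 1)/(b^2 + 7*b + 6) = (b + 1)/(b + 6)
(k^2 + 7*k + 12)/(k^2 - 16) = (k + 3)/(k - 4)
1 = 1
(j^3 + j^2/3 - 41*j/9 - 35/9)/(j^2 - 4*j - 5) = (9*j^2 - 6*j - 35)/(9*(j - 5))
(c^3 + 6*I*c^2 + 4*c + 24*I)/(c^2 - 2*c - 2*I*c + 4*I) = (c^2 + 8*I*c - 12)/(c - 2)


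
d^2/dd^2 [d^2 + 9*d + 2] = 2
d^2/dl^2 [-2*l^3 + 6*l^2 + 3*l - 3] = 12 - 12*l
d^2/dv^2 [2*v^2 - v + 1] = 4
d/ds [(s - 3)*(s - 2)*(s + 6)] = 3*s^2 + 2*s - 24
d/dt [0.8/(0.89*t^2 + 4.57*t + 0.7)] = (-1.424*t - 3.656)/(0.89*t^2 + 4.57*t + 0.7)^2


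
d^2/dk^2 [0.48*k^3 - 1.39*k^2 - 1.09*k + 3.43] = 2.88*k - 2.78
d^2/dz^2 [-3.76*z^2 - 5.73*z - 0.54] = -7.52000000000000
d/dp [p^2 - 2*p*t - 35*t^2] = 2*p - 2*t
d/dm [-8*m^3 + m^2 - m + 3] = -24*m^2 + 2*m - 1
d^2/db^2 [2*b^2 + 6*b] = 4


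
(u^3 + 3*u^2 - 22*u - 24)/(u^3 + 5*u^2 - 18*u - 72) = (u + 1)/(u + 3)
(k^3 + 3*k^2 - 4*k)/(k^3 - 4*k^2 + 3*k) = (k + 4)/(k - 3)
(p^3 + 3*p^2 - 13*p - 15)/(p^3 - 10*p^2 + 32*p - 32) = (p^3 + 3*p^2 - 13*p - 15)/(p^3 - 10*p^2 + 32*p - 32)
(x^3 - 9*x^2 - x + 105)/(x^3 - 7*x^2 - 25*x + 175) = (x + 3)/(x + 5)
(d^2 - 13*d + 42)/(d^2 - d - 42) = (d - 6)/(d + 6)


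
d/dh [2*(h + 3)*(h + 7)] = 4*h + 20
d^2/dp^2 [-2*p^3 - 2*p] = -12*p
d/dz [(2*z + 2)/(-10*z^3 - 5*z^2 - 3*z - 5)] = 2*(20*z^3 + 35*z^2 + 10*z - 2)/(100*z^6 + 100*z^5 + 85*z^4 + 130*z^3 + 59*z^2 + 30*z + 25)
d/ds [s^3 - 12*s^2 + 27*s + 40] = 3*s^2 - 24*s + 27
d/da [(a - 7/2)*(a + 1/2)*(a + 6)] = 3*a^2 + 6*a - 79/4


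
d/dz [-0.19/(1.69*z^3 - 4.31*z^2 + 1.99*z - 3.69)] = (0.9633*z^2 - 1.6378*z + 0.3781)/(1.69*z^3 - 4.31*z^2 + 1.99*z - 3.69)^2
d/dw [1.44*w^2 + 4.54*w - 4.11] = 2.88*w + 4.54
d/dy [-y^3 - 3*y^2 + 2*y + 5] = -3*y^2 - 6*y + 2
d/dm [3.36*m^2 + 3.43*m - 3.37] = 6.72*m + 3.43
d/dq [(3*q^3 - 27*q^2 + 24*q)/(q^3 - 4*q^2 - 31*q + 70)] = 3*(5*q^4 - 78*q^3 + 521*q^2 - 1260*q + 560)/(q^6 - 8*q^5 - 46*q^4 + 388*q^3 + 401*q^2 - 4340*q + 4900)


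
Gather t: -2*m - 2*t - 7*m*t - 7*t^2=-2*m - 7*t^2 + t*(-7*m - 2)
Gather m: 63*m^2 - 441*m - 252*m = 63*m^2 - 693*m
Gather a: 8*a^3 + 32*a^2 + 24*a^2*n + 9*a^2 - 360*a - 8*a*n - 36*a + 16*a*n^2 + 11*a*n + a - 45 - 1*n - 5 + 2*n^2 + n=8*a^3 + a^2*(24*n + 41) + a*(16*n^2 + 3*n - 395) + 2*n^2 - 50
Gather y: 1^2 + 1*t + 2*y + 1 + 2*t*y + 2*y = t + y*(2*t + 4) + 2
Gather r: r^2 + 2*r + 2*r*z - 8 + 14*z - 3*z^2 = r^2 + r*(2*z + 2) - 3*z^2 + 14*z - 8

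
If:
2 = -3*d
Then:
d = -2/3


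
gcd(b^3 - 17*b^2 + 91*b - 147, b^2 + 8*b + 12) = 1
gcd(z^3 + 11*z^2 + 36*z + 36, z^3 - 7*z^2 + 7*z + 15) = 1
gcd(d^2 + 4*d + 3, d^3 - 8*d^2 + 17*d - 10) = 1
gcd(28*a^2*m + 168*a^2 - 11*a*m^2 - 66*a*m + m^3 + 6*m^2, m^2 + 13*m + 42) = m + 6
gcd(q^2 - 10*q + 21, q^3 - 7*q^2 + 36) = q - 3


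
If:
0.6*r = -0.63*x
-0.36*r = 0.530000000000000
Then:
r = -1.47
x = 1.40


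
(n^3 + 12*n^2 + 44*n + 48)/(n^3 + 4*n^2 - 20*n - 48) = (n + 4)/(n - 4)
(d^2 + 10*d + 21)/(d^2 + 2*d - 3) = (d + 7)/(d - 1)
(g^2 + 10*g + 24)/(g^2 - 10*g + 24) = (g^2 + 10*g + 24)/(g^2 - 10*g + 24)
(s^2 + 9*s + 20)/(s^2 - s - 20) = (s + 5)/(s - 5)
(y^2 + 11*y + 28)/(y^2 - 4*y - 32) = (y + 7)/(y - 8)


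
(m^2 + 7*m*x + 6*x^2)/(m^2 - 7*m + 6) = (m^2 + 7*m*x + 6*x^2)/(m^2 - 7*m + 6)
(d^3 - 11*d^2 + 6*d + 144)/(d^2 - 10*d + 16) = (d^2 - 3*d - 18)/(d - 2)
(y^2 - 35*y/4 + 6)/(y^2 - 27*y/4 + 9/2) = (y - 8)/(y - 6)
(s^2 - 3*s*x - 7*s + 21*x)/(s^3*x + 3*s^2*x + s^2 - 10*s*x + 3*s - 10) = (s^2 - 3*s*x - 7*s + 21*x)/(s^3*x + 3*s^2*x + s^2 - 10*s*x + 3*s - 10)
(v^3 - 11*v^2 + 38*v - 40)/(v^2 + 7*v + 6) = (v^3 - 11*v^2 + 38*v - 40)/(v^2 + 7*v + 6)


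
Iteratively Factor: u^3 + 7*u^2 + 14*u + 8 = (u + 4)*(u^2 + 3*u + 2) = (u + 1)*(u + 4)*(u + 2)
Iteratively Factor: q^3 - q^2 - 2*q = (q)*(q^2 - q - 2) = q*(q - 2)*(q + 1)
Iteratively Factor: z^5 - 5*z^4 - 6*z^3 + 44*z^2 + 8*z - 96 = (z - 2)*(z^4 - 3*z^3 - 12*z^2 + 20*z + 48) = (z - 2)*(z + 2)*(z^3 - 5*z^2 - 2*z + 24) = (z - 3)*(z - 2)*(z + 2)*(z^2 - 2*z - 8) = (z - 4)*(z - 3)*(z - 2)*(z + 2)*(z + 2)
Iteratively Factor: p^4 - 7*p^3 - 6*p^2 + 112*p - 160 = (p + 4)*(p^3 - 11*p^2 + 38*p - 40) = (p - 2)*(p + 4)*(p^2 - 9*p + 20) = (p - 4)*(p - 2)*(p + 4)*(p - 5)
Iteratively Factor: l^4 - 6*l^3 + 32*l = (l - 4)*(l^3 - 2*l^2 - 8*l) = l*(l - 4)*(l^2 - 2*l - 8) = l*(l - 4)*(l + 2)*(l - 4)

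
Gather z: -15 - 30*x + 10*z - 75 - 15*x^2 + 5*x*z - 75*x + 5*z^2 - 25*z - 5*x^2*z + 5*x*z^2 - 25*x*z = -15*x^2 - 105*x + z^2*(5*x + 5) + z*(-5*x^2 - 20*x - 15) - 90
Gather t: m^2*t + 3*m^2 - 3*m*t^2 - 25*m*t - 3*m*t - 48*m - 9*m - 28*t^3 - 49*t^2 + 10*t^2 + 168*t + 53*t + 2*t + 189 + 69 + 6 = 3*m^2 - 57*m - 28*t^3 + t^2*(-3*m - 39) + t*(m^2 - 28*m + 223) + 264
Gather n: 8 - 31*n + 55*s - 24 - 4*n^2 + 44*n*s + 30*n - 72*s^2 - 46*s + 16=-4*n^2 + n*(44*s - 1) - 72*s^2 + 9*s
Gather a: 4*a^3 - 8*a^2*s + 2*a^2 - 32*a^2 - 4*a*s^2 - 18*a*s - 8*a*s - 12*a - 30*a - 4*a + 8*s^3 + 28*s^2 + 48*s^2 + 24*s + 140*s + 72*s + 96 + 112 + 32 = 4*a^3 + a^2*(-8*s - 30) + a*(-4*s^2 - 26*s - 46) + 8*s^3 + 76*s^2 + 236*s + 240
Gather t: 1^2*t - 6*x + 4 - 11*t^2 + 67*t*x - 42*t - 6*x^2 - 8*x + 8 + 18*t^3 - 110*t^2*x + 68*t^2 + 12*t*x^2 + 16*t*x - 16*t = 18*t^3 + t^2*(57 - 110*x) + t*(12*x^2 + 83*x - 57) - 6*x^2 - 14*x + 12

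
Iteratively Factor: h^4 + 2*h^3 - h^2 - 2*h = (h + 1)*(h^3 + h^2 - 2*h) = (h - 1)*(h + 1)*(h^2 + 2*h) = h*(h - 1)*(h + 1)*(h + 2)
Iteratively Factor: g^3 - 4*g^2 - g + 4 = (g + 1)*(g^2 - 5*g + 4) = (g - 4)*(g + 1)*(g - 1)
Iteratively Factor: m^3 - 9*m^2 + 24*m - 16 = (m - 4)*(m^2 - 5*m + 4) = (m - 4)*(m - 1)*(m - 4)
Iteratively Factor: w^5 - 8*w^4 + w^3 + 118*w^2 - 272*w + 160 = (w - 1)*(w^4 - 7*w^3 - 6*w^2 + 112*w - 160) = (w - 2)*(w - 1)*(w^3 - 5*w^2 - 16*w + 80) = (w - 5)*(w - 2)*(w - 1)*(w^2 - 16) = (w - 5)*(w - 4)*(w - 2)*(w - 1)*(w + 4)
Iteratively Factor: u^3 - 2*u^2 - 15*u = (u - 5)*(u^2 + 3*u) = u*(u - 5)*(u + 3)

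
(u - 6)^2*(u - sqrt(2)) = u^3 - 12*u^2 - sqrt(2)*u^2 + 12*sqrt(2)*u + 36*u - 36*sqrt(2)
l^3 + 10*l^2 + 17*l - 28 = (l - 1)*(l + 4)*(l + 7)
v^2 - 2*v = v*(v - 2)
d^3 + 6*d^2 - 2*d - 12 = (d + 6)*(d - sqrt(2))*(d + sqrt(2))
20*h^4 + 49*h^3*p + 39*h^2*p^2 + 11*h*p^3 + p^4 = (h + p)^2*(4*h + p)*(5*h + p)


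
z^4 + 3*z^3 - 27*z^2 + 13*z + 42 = (z - 3)*(z - 2)*(z + 1)*(z + 7)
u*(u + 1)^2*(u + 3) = u^4 + 5*u^3 + 7*u^2 + 3*u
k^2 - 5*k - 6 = (k - 6)*(k + 1)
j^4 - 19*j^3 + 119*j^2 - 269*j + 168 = (j - 8)*(j - 7)*(j - 3)*(j - 1)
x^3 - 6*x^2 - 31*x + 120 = (x - 8)*(x - 3)*(x + 5)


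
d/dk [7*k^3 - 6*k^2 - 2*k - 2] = 21*k^2 - 12*k - 2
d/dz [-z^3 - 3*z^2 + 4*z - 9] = -3*z^2 - 6*z + 4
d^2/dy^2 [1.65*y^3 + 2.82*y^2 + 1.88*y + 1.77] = 9.9*y + 5.64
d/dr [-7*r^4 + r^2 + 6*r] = -28*r^3 + 2*r + 6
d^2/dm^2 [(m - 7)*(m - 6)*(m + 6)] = 6*m - 14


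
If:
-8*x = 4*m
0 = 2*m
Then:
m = 0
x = 0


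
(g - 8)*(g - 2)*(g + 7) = g^3 - 3*g^2 - 54*g + 112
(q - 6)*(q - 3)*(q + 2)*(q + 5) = q^4 - 2*q^3 - 35*q^2 + 36*q + 180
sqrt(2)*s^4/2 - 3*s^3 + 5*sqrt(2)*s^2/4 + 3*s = s*(s - 2*sqrt(2))*(s - 3*sqrt(2)/2)*(sqrt(2)*s/2 + 1/2)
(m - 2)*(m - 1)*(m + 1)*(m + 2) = m^4 - 5*m^2 + 4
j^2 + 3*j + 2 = (j + 1)*(j + 2)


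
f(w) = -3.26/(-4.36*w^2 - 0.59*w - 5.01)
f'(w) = -3.26*(8.72*w + 0.59)/(-4.36*w^2 - 0.59*w - 5.01)^2 = (-28.4272*w - 1.9234)/(4.36*w^2 + 0.59*w + 5.01)^2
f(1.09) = 0.30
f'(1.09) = -0.28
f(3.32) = 0.06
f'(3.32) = -0.03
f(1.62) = 0.19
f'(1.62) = -0.16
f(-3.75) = 0.05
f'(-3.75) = 0.03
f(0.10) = 0.64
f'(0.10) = -0.18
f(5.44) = 0.02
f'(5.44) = -0.01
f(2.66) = 0.09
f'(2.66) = -0.06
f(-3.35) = 0.06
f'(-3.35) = 0.03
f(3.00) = 0.07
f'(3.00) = -0.04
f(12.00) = 0.01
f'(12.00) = -0.00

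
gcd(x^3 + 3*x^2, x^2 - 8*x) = x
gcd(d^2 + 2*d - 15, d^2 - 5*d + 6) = d - 3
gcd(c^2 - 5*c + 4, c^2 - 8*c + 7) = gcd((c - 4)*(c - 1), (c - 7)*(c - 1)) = c - 1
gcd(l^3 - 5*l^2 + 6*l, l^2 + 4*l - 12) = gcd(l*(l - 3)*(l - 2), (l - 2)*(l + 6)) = l - 2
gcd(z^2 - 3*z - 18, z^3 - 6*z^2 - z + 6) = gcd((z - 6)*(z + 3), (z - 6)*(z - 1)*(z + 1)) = z - 6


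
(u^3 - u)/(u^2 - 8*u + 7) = u*(u + 1)/(u - 7)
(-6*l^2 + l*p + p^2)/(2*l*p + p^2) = (-6*l^2 + l*p + p^2)/(p*(2*l + p))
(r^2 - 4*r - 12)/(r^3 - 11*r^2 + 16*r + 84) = 1/(r - 7)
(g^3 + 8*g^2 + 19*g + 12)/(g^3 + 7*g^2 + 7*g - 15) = (g^2 + 5*g + 4)/(g^2 + 4*g - 5)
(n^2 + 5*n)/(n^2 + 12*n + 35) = n/(n + 7)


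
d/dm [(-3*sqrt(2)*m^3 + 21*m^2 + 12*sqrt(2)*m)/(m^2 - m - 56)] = 3*(-m*(2*m - 1)*(-sqrt(2)*m^2 + 7*m + 4*sqrt(2)) + (-m^2 + m + 56)*(3*sqrt(2)*m^2 - 14*m - 4*sqrt(2)))/(-m^2 + m + 56)^2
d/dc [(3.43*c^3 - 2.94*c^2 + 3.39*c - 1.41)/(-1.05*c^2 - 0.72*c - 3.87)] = (-3.6015*c^4 - 4.9392*c^3 - 34.146*c^2 + 19.7946*c - 14.1345)/(1.1025*c^4 + 1.512*c^3 + 8.6454*c^2 + 5.5728*c + 14.9769)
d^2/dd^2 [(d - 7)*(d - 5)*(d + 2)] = 6*d - 20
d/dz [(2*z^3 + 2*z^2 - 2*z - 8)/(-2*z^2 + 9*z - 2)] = 2*(-2*z^4 + 18*z^3 + z^2 - 20*z + 38)/(4*z^4 - 36*z^3 + 89*z^2 - 36*z + 4)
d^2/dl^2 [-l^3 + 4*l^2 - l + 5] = 8 - 6*l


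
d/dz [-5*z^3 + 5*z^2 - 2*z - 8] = -15*z^2 + 10*z - 2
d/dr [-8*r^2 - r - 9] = -16*r - 1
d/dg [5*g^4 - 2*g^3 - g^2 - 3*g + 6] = 20*g^3 - 6*g^2 - 2*g - 3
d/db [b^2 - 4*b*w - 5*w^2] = 2*b - 4*w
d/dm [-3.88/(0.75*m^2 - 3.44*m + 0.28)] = (5.82*m - 13.3472)/(0.75*m^2 - 3.44*m + 0.28)^2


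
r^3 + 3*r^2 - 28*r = r*(r - 4)*(r + 7)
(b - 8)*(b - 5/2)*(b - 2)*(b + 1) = b^4 - 23*b^3/2 + 57*b^2/2 + b - 40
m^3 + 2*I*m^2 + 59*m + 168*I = (m - 8*I)*(m + 3*I)*(m + 7*I)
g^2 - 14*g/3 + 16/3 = (g - 8/3)*(g - 2)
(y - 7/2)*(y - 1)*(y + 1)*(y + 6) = y^4 + 5*y^3/2 - 22*y^2 - 5*y/2 + 21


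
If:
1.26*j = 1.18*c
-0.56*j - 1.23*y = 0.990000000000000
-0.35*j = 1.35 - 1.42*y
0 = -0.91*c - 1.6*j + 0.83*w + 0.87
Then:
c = -2.67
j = -2.50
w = -8.80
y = 0.33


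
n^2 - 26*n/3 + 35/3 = (n - 7)*(n - 5/3)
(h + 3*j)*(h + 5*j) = h^2 + 8*h*j + 15*j^2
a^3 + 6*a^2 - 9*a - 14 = (a - 2)*(a + 1)*(a + 7)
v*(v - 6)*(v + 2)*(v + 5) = v^4 + v^3 - 32*v^2 - 60*v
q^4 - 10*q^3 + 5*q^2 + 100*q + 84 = (q - 7)*(q - 6)*(q + 1)*(q + 2)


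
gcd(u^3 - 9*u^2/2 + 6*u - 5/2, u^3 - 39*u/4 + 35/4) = u^2 - 7*u/2 + 5/2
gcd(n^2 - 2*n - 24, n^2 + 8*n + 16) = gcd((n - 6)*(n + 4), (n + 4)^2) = n + 4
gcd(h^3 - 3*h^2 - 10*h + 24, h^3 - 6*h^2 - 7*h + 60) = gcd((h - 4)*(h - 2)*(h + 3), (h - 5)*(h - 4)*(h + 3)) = h^2 - h - 12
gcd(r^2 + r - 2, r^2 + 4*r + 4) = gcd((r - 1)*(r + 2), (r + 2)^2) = r + 2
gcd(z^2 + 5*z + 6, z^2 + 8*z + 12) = z + 2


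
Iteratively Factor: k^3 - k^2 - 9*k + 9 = (k - 3)*(k^2 + 2*k - 3) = (k - 3)*(k - 1)*(k + 3)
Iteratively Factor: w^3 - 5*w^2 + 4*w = (w - 1)*(w^2 - 4*w) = (w - 4)*(w - 1)*(w)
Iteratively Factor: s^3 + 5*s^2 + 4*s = (s)*(s^2 + 5*s + 4) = s*(s + 1)*(s + 4)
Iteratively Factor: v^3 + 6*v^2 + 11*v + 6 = (v + 3)*(v^2 + 3*v + 2) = (v + 1)*(v + 3)*(v + 2)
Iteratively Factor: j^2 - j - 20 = (j - 5)*(j + 4)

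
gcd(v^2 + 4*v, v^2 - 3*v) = v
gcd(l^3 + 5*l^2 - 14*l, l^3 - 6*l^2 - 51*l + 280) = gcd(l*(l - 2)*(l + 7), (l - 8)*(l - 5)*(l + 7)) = l + 7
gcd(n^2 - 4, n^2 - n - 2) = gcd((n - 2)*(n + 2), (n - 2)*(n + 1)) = n - 2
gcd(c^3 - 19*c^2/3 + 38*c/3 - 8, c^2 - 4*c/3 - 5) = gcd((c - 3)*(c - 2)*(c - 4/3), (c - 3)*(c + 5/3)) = c - 3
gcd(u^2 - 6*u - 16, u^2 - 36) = 1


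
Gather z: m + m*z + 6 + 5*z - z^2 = m - z^2 + z*(m + 5) + 6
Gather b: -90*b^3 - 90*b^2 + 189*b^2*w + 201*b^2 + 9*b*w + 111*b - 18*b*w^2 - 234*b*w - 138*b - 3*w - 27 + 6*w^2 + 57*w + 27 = -90*b^3 + b^2*(189*w + 111) + b*(-18*w^2 - 225*w - 27) + 6*w^2 + 54*w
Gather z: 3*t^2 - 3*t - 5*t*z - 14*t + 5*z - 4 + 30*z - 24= 3*t^2 - 17*t + z*(35 - 5*t) - 28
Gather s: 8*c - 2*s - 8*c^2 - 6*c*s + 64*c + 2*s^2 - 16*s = -8*c^2 + 72*c + 2*s^2 + s*(-6*c - 18)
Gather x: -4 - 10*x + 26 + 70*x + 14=60*x + 36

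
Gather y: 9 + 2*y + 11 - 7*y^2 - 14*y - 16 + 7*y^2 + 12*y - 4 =0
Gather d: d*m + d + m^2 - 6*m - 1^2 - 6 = d*(m + 1) + m^2 - 6*m - 7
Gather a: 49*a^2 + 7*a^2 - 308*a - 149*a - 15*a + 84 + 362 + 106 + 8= 56*a^2 - 472*a + 560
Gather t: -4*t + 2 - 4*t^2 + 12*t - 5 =-4*t^2 + 8*t - 3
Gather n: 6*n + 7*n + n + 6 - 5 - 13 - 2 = 14*n - 14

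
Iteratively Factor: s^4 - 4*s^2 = (s)*(s^3 - 4*s) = s*(s - 2)*(s^2 + 2*s) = s*(s - 2)*(s + 2)*(s)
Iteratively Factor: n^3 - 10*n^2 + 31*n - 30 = (n - 5)*(n^2 - 5*n + 6) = (n - 5)*(n - 2)*(n - 3)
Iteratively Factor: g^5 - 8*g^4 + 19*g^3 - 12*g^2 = (g)*(g^4 - 8*g^3 + 19*g^2 - 12*g) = g^2*(g^3 - 8*g^2 + 19*g - 12) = g^2*(g - 3)*(g^2 - 5*g + 4) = g^2*(g - 4)*(g - 3)*(g - 1)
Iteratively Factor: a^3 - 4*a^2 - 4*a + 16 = (a - 4)*(a^2 - 4) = (a - 4)*(a - 2)*(a + 2)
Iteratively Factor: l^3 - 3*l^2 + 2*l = (l - 1)*(l^2 - 2*l) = (l - 2)*(l - 1)*(l)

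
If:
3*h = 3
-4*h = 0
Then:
No Solution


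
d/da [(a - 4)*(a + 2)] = 2*a - 2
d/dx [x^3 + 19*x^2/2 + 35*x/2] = 3*x^2 + 19*x + 35/2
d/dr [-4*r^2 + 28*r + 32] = 28 - 8*r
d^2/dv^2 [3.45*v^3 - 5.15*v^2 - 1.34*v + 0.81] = 20.7*v - 10.3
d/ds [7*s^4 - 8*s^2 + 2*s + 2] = 28*s^3 - 16*s + 2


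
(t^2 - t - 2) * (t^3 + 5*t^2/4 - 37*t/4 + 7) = t^5 + t^4/4 - 25*t^3/2 + 55*t^2/4 + 23*t/2 - 14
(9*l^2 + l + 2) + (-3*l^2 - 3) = 6*l^2 + l - 1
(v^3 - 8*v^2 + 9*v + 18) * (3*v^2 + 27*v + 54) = 3*v^5 + 3*v^4 - 135*v^3 - 135*v^2 + 972*v + 972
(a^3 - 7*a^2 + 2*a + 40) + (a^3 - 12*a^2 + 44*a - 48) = 2*a^3 - 19*a^2 + 46*a - 8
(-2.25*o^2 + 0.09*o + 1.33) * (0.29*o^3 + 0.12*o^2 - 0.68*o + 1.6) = -0.6525*o^5 - 0.2439*o^4 + 1.9265*o^3 - 3.5016*o^2 - 0.7604*o + 2.128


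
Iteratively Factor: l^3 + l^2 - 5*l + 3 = (l - 1)*(l^2 + 2*l - 3) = (l - 1)^2*(l + 3)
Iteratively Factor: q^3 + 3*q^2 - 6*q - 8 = (q + 1)*(q^2 + 2*q - 8) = (q + 1)*(q + 4)*(q - 2)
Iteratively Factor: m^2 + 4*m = (m + 4)*(m)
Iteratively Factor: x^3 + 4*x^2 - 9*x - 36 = (x + 3)*(x^2 + x - 12) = (x - 3)*(x + 3)*(x + 4)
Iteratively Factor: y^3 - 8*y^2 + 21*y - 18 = (y - 3)*(y^2 - 5*y + 6) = (y - 3)^2*(y - 2)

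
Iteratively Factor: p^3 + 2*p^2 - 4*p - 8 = (p + 2)*(p^2 - 4) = (p + 2)^2*(p - 2)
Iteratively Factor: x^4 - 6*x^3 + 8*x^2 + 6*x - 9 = (x + 1)*(x^3 - 7*x^2 + 15*x - 9) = (x - 1)*(x + 1)*(x^2 - 6*x + 9) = (x - 3)*(x - 1)*(x + 1)*(x - 3)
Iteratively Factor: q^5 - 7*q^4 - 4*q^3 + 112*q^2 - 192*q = (q + 4)*(q^4 - 11*q^3 + 40*q^2 - 48*q) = (q - 4)*(q + 4)*(q^3 - 7*q^2 + 12*q) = q*(q - 4)*(q + 4)*(q^2 - 7*q + 12) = q*(q - 4)^2*(q + 4)*(q - 3)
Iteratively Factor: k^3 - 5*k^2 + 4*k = (k)*(k^2 - 5*k + 4) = k*(k - 4)*(k - 1)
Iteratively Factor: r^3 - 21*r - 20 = (r + 4)*(r^2 - 4*r - 5) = (r - 5)*(r + 4)*(r + 1)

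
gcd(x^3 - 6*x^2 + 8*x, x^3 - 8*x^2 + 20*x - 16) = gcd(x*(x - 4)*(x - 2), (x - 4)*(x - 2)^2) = x^2 - 6*x + 8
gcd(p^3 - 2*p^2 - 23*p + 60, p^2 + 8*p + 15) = p + 5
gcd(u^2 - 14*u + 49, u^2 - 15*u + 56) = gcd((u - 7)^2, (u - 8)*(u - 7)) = u - 7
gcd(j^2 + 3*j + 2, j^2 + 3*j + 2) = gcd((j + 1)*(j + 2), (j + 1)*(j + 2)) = j^2 + 3*j + 2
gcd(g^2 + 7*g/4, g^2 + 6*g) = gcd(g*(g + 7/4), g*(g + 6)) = g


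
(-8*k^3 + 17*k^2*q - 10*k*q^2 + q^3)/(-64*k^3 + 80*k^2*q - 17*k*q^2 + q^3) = (-k + q)/(-8*k + q)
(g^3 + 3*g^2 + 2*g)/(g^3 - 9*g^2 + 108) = g*(g^2 + 3*g + 2)/(g^3 - 9*g^2 + 108)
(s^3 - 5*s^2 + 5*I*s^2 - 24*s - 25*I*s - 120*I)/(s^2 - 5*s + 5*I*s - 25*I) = (s^2 - 5*s - 24)/(s - 5)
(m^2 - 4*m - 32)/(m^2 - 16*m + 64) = (m + 4)/(m - 8)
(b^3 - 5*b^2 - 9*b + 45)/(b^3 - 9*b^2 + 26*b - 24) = (b^2 - 2*b - 15)/(b^2 - 6*b + 8)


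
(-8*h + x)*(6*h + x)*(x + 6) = -48*h^2*x - 288*h^2 - 2*h*x^2 - 12*h*x + x^3 + 6*x^2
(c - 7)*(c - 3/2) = c^2 - 17*c/2 + 21/2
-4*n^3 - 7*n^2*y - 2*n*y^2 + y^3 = (-4*n + y)*(n + y)^2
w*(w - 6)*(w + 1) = w^3 - 5*w^2 - 6*w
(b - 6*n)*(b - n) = b^2 - 7*b*n + 6*n^2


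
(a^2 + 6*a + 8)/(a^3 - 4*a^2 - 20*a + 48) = (a + 2)/(a^2 - 8*a + 12)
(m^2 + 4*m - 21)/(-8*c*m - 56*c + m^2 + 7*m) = (3 - m)/(8*c - m)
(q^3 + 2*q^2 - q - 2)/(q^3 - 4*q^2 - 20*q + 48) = (q^3 + 2*q^2 - q - 2)/(q^3 - 4*q^2 - 20*q + 48)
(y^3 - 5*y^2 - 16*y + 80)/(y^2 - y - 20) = y - 4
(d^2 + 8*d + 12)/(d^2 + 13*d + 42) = (d + 2)/(d + 7)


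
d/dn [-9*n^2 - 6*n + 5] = -18*n - 6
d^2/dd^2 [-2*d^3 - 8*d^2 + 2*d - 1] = -12*d - 16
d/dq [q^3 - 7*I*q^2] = q*(3*q - 14*I)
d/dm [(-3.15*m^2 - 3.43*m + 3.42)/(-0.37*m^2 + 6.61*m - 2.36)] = (-22.0906*m^2 + 17.3988*m - 14.5114)/(0.1369*m^4 - 4.8914*m^3 + 45.4385*m^2 - 31.1992*m + 5.5696)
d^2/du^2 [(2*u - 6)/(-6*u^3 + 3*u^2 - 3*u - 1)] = 12*(-3*(u - 3)*(6*u^2 - 2*u + 1)^2 + (6*u^2 - 2*u + (u - 3)*(6*u - 1) + 1)*(6*u^3 - 3*u^2 + 3*u + 1))/(6*u^3 - 3*u^2 + 3*u + 1)^3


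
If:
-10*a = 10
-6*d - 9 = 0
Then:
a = -1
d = -3/2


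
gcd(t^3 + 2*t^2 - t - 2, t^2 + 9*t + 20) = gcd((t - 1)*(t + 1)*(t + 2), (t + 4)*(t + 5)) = 1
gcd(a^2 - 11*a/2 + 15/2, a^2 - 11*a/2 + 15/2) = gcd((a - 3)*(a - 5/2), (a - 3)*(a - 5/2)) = a^2 - 11*a/2 + 15/2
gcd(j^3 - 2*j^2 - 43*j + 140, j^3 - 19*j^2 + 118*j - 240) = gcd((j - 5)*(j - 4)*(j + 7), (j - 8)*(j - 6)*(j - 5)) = j - 5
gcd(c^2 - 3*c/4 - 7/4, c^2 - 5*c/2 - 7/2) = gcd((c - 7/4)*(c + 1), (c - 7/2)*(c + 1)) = c + 1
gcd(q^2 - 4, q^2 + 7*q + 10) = q + 2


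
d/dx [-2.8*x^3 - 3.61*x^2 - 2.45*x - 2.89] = -8.4*x^2 - 7.22*x - 2.45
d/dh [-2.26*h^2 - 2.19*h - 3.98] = -4.52*h - 2.19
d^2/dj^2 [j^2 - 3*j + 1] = 2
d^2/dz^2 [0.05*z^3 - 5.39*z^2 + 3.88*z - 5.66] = 0.3*z - 10.78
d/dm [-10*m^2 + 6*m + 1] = 6 - 20*m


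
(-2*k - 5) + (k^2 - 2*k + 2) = k^2 - 4*k - 3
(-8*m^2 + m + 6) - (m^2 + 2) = -9*m^2 + m + 4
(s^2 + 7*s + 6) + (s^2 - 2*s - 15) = 2*s^2 + 5*s - 9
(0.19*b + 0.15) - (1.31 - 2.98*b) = 3.17*b - 1.16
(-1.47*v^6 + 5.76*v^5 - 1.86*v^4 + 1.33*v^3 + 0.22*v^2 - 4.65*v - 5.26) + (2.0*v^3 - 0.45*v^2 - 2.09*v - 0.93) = -1.47*v^6 + 5.76*v^5 - 1.86*v^4 + 3.33*v^3 - 0.23*v^2 - 6.74*v - 6.19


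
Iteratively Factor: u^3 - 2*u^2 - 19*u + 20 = (u + 4)*(u^2 - 6*u + 5) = (u - 5)*(u + 4)*(u - 1)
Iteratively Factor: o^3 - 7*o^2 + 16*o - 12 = (o - 2)*(o^2 - 5*o + 6) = (o - 2)^2*(o - 3)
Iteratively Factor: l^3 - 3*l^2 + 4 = (l - 2)*(l^2 - l - 2) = (l - 2)*(l + 1)*(l - 2)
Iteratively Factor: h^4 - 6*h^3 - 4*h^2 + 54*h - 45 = (h - 3)*(h^3 - 3*h^2 - 13*h + 15) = (h - 3)*(h + 3)*(h^2 - 6*h + 5) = (h - 3)*(h - 1)*(h + 3)*(h - 5)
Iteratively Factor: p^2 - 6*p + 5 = (p - 5)*(p - 1)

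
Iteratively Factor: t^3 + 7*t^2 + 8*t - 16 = (t - 1)*(t^2 + 8*t + 16) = (t - 1)*(t + 4)*(t + 4)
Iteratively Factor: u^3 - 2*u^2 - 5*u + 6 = (u + 2)*(u^2 - 4*u + 3) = (u - 1)*(u + 2)*(u - 3)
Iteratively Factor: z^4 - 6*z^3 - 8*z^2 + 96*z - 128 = (z + 4)*(z^3 - 10*z^2 + 32*z - 32) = (z - 4)*(z + 4)*(z^2 - 6*z + 8) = (z - 4)*(z - 2)*(z + 4)*(z - 4)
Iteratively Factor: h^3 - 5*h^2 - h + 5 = (h + 1)*(h^2 - 6*h + 5) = (h - 1)*(h + 1)*(h - 5)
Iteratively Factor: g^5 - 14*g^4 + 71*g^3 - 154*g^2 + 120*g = (g - 3)*(g^4 - 11*g^3 + 38*g^2 - 40*g) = g*(g - 3)*(g^3 - 11*g^2 + 38*g - 40) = g*(g - 5)*(g - 3)*(g^2 - 6*g + 8) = g*(g - 5)*(g - 3)*(g - 2)*(g - 4)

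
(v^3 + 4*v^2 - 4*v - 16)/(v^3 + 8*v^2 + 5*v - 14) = (v^2 + 2*v - 8)/(v^2 + 6*v - 7)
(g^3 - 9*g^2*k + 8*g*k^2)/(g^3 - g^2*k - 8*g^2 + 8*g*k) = (g - 8*k)/(g - 8)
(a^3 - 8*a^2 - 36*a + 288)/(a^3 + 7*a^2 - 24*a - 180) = (a^2 - 14*a + 48)/(a^2 + a - 30)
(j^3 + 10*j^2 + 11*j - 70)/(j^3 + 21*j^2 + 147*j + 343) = (j^2 + 3*j - 10)/(j^2 + 14*j + 49)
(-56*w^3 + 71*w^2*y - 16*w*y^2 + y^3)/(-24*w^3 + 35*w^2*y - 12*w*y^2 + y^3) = (-7*w + y)/(-3*w + y)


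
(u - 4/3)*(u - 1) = u^2 - 7*u/3 + 4/3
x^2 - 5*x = x*(x - 5)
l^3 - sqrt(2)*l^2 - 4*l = l*(l - 2*sqrt(2))*(l + sqrt(2))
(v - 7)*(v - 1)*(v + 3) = v^3 - 5*v^2 - 17*v + 21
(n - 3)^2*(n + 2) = n^3 - 4*n^2 - 3*n + 18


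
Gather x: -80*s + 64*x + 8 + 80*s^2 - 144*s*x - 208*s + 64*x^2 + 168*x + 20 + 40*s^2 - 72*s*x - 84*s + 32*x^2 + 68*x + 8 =120*s^2 - 372*s + 96*x^2 + x*(300 - 216*s) + 36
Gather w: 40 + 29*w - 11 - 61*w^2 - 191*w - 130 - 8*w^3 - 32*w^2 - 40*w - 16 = -8*w^3 - 93*w^2 - 202*w - 117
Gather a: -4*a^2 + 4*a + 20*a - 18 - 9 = -4*a^2 + 24*a - 27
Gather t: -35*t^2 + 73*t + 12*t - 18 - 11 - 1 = -35*t^2 + 85*t - 30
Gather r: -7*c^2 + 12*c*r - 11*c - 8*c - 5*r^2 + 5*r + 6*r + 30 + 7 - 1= -7*c^2 - 19*c - 5*r^2 + r*(12*c + 11) + 36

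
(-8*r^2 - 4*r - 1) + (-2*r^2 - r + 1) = -10*r^2 - 5*r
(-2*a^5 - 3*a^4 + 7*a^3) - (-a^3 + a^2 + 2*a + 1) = -2*a^5 - 3*a^4 + 8*a^3 - a^2 - 2*a - 1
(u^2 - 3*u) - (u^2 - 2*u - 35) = 35 - u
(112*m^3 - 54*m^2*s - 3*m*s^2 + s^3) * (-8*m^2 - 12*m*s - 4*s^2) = -896*m^5 - 912*m^4*s + 224*m^3*s^2 + 244*m^2*s^3 - 4*s^5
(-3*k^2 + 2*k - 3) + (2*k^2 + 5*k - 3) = -k^2 + 7*k - 6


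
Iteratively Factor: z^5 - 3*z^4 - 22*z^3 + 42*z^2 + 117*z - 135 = (z + 3)*(z^4 - 6*z^3 - 4*z^2 + 54*z - 45) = (z - 5)*(z + 3)*(z^3 - z^2 - 9*z + 9) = (z - 5)*(z + 3)^2*(z^2 - 4*z + 3) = (z - 5)*(z - 3)*(z + 3)^2*(z - 1)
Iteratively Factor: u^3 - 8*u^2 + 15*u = (u - 5)*(u^2 - 3*u) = (u - 5)*(u - 3)*(u)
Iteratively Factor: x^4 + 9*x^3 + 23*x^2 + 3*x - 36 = (x - 1)*(x^3 + 10*x^2 + 33*x + 36) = (x - 1)*(x + 3)*(x^2 + 7*x + 12) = (x - 1)*(x + 3)^2*(x + 4)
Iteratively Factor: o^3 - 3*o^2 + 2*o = (o)*(o^2 - 3*o + 2) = o*(o - 1)*(o - 2)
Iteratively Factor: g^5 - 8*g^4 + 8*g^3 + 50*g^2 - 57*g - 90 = (g + 2)*(g^4 - 10*g^3 + 28*g^2 - 6*g - 45) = (g - 3)*(g + 2)*(g^3 - 7*g^2 + 7*g + 15) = (g - 3)^2*(g + 2)*(g^2 - 4*g - 5) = (g - 3)^2*(g + 1)*(g + 2)*(g - 5)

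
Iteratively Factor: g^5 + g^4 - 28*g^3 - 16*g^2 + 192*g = (g - 3)*(g^4 + 4*g^3 - 16*g^2 - 64*g) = (g - 3)*(g + 4)*(g^3 - 16*g) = g*(g - 3)*(g + 4)*(g^2 - 16) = g*(g - 4)*(g - 3)*(g + 4)*(g + 4)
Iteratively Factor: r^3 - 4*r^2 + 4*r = (r)*(r^2 - 4*r + 4) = r*(r - 2)*(r - 2)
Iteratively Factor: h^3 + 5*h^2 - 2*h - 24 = (h + 3)*(h^2 + 2*h - 8) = (h - 2)*(h + 3)*(h + 4)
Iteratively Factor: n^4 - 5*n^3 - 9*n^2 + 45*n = (n - 5)*(n^3 - 9*n) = (n - 5)*(n - 3)*(n^2 + 3*n) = (n - 5)*(n - 3)*(n + 3)*(n)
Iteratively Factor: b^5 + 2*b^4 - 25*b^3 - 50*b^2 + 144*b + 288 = (b + 3)*(b^4 - b^3 - 22*b^2 + 16*b + 96) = (b - 3)*(b + 3)*(b^3 + 2*b^2 - 16*b - 32) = (b - 4)*(b - 3)*(b + 3)*(b^2 + 6*b + 8) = (b - 4)*(b - 3)*(b + 3)*(b + 4)*(b + 2)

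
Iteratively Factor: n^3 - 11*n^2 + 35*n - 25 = (n - 1)*(n^2 - 10*n + 25) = (n - 5)*(n - 1)*(n - 5)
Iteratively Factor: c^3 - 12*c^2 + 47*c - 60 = (c - 5)*(c^2 - 7*c + 12) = (c - 5)*(c - 4)*(c - 3)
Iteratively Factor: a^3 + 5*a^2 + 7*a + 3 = (a + 3)*(a^2 + 2*a + 1) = (a + 1)*(a + 3)*(a + 1)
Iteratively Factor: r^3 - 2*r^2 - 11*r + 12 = (r - 4)*(r^2 + 2*r - 3) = (r - 4)*(r - 1)*(r + 3)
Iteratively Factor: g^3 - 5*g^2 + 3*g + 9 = (g - 3)*(g^2 - 2*g - 3) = (g - 3)*(g + 1)*(g - 3)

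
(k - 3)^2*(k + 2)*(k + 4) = k^4 - 19*k^2 + 6*k + 72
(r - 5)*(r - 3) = r^2 - 8*r + 15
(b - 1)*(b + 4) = b^2 + 3*b - 4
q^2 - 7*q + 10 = (q - 5)*(q - 2)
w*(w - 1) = w^2 - w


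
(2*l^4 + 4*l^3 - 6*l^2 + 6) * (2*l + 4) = 4*l^5 + 16*l^4 + 4*l^3 - 24*l^2 + 12*l + 24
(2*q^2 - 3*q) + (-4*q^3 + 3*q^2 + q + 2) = -4*q^3 + 5*q^2 - 2*q + 2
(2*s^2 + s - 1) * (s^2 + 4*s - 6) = 2*s^4 + 9*s^3 - 9*s^2 - 10*s + 6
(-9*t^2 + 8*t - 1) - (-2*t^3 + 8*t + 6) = 2*t^3 - 9*t^2 - 7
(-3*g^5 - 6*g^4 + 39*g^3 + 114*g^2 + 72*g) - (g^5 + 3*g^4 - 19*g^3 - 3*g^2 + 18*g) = -4*g^5 - 9*g^4 + 58*g^3 + 117*g^2 + 54*g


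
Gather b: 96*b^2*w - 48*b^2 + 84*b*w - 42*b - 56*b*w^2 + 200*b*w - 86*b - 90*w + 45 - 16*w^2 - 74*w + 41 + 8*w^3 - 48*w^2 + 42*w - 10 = b^2*(96*w - 48) + b*(-56*w^2 + 284*w - 128) + 8*w^3 - 64*w^2 - 122*w + 76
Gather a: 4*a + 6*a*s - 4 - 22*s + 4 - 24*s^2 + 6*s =a*(6*s + 4) - 24*s^2 - 16*s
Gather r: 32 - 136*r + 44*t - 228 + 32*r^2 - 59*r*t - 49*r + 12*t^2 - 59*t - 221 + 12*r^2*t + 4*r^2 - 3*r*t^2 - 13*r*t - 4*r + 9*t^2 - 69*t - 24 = r^2*(12*t + 36) + r*(-3*t^2 - 72*t - 189) + 21*t^2 - 84*t - 441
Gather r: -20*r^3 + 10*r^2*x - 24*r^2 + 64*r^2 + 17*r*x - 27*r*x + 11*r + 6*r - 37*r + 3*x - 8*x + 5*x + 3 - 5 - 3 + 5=-20*r^3 + r^2*(10*x + 40) + r*(-10*x - 20)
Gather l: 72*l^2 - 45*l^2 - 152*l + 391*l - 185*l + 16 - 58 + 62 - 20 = 27*l^2 + 54*l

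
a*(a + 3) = a^2 + 3*a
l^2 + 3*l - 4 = (l - 1)*(l + 4)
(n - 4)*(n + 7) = n^2 + 3*n - 28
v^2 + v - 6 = (v - 2)*(v + 3)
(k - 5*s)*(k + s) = k^2 - 4*k*s - 5*s^2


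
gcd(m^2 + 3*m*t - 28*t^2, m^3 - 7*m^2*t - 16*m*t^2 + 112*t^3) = -m + 4*t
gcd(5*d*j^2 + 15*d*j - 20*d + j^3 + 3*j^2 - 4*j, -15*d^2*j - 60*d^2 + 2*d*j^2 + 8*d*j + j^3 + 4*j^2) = 5*d*j + 20*d + j^2 + 4*j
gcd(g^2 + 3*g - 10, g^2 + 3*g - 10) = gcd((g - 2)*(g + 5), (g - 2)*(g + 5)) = g^2 + 3*g - 10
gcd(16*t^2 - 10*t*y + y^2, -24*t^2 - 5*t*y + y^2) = -8*t + y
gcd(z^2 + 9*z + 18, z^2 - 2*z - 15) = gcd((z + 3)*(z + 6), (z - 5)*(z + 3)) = z + 3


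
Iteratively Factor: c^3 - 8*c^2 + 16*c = (c)*(c^2 - 8*c + 16) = c*(c - 4)*(c - 4)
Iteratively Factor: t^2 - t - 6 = (t + 2)*(t - 3)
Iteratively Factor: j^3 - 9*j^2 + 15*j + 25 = (j - 5)*(j^2 - 4*j - 5) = (j - 5)^2*(j + 1)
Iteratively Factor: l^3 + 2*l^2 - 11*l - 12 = (l - 3)*(l^2 + 5*l + 4) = (l - 3)*(l + 4)*(l + 1)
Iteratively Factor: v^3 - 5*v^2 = (v - 5)*(v^2) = v*(v - 5)*(v)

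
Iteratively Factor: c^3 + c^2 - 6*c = (c + 3)*(c^2 - 2*c) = (c - 2)*(c + 3)*(c)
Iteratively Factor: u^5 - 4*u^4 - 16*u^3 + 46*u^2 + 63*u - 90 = (u - 1)*(u^4 - 3*u^3 - 19*u^2 + 27*u + 90) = (u - 1)*(u + 3)*(u^3 - 6*u^2 - u + 30) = (u - 1)*(u + 2)*(u + 3)*(u^2 - 8*u + 15) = (u - 5)*(u - 1)*(u + 2)*(u + 3)*(u - 3)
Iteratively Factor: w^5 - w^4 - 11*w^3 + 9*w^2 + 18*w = (w - 2)*(w^4 + w^3 - 9*w^2 - 9*w) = (w - 2)*(w + 3)*(w^3 - 2*w^2 - 3*w) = (w - 3)*(w - 2)*(w + 3)*(w^2 + w) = (w - 3)*(w - 2)*(w + 1)*(w + 3)*(w)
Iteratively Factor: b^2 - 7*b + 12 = (b - 3)*(b - 4)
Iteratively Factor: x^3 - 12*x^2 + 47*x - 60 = (x - 4)*(x^2 - 8*x + 15) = (x - 4)*(x - 3)*(x - 5)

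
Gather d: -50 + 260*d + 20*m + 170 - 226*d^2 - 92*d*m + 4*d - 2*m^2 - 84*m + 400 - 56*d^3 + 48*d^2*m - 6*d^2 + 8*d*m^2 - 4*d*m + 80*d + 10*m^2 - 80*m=-56*d^3 + d^2*(48*m - 232) + d*(8*m^2 - 96*m + 344) + 8*m^2 - 144*m + 520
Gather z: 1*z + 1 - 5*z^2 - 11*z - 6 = -5*z^2 - 10*z - 5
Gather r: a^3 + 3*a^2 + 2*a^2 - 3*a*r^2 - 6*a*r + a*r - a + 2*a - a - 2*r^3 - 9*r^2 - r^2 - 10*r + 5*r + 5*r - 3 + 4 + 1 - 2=a^3 + 5*a^2 - 5*a*r - 2*r^3 + r^2*(-3*a - 10)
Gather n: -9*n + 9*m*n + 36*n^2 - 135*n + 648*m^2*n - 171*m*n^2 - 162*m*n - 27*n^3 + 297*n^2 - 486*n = -27*n^3 + n^2*(333 - 171*m) + n*(648*m^2 - 153*m - 630)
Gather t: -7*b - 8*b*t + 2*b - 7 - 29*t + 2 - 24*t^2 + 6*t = -5*b - 24*t^2 + t*(-8*b - 23) - 5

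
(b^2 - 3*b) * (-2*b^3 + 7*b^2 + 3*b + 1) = -2*b^5 + 13*b^4 - 18*b^3 - 8*b^2 - 3*b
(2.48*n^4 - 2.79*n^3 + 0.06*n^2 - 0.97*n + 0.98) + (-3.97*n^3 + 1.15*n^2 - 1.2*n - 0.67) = 2.48*n^4 - 6.76*n^3 + 1.21*n^2 - 2.17*n + 0.31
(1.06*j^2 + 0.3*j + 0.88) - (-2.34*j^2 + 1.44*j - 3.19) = 3.4*j^2 - 1.14*j + 4.07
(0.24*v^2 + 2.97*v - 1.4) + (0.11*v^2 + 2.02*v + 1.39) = 0.35*v^2 + 4.99*v - 0.01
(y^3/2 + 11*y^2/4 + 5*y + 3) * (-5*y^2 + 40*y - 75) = -5*y^5/2 + 25*y^4/4 + 95*y^3/2 - 85*y^2/4 - 255*y - 225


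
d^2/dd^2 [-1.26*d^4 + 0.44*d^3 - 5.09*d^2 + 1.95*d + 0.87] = -15.12*d^2 + 2.64*d - 10.18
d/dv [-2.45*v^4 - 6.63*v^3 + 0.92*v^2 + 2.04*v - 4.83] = -9.8*v^3 - 19.89*v^2 + 1.84*v + 2.04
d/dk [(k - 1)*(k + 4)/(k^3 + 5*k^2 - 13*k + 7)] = (-k^2 - 8*k - 31)/(k^4 + 12*k^3 + 22*k^2 - 84*k + 49)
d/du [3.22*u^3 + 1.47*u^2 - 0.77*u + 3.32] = 9.66*u^2 + 2.94*u - 0.77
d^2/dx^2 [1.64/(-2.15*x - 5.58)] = -15.1618/(2.15*x + 5.58)^3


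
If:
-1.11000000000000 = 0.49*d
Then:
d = -2.27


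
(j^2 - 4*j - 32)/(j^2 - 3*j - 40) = (j + 4)/(j + 5)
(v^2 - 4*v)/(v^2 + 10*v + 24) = v*(v - 4)/(v^2 + 10*v + 24)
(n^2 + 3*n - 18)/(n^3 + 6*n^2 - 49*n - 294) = (n - 3)/(n^2 - 49)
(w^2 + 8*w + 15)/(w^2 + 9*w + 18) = (w + 5)/(w + 6)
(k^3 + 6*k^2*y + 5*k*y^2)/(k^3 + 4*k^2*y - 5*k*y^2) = (-k - y)/(-k + y)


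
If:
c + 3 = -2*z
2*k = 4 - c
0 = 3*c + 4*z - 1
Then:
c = 7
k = -3/2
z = -5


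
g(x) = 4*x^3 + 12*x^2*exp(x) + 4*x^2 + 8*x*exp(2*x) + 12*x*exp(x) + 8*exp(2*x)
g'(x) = 12*x^2*exp(x) + 12*x^2 + 16*x*exp(2*x) + 36*x*exp(x) + 8*x + 24*exp(2*x) + 12*exp(x)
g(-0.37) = 0.82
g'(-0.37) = 7.53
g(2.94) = 14043.73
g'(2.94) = 29737.07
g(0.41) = 37.01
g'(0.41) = 118.05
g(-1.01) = -0.01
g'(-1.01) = 0.79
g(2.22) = 3037.09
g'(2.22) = 6513.57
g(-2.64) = -42.08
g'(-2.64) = 62.46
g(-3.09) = -76.33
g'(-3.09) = 90.50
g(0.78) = 108.44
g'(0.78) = 290.50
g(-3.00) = -68.45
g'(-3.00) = 84.54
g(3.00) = 15946.04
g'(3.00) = 33758.38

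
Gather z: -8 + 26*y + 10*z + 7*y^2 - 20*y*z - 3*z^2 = 7*y^2 + 26*y - 3*z^2 + z*(10 - 20*y) - 8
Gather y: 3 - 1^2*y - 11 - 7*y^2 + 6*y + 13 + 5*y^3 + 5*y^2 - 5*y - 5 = 5*y^3 - 2*y^2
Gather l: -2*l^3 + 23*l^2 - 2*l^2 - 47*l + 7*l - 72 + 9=-2*l^3 + 21*l^2 - 40*l - 63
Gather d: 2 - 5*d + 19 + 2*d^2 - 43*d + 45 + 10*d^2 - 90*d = 12*d^2 - 138*d + 66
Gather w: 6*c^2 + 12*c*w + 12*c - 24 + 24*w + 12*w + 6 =6*c^2 + 12*c + w*(12*c + 36) - 18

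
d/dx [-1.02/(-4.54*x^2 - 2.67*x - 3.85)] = (-9.2616*x - 2.7234)/(4.54*x^2 + 2.67*x + 3.85)^2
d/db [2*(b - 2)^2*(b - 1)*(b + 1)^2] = 2*b*(5*b^3 - 12*b^2 - 3*b + 14)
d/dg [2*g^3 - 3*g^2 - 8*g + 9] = 6*g^2 - 6*g - 8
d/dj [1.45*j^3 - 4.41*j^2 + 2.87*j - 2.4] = 4.35*j^2 - 8.82*j + 2.87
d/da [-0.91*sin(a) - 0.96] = -0.91*cos(a)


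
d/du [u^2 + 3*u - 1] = 2*u + 3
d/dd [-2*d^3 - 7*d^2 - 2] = 2*d*(-3*d - 7)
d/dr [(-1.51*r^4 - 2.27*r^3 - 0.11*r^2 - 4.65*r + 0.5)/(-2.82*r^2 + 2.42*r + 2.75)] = (8.5164*r^5 - 4.5612*r^4 - 27.5968*r^3 - 32.1067*r^2 + 2.215*r - 13.9975)/(7.9524*r^4 - 13.6488*r^3 - 9.6536*r^2 + 13.31*r + 7.5625)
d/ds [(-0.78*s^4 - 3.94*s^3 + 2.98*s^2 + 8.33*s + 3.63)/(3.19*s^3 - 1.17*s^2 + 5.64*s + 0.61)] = (-2.4882*s^6 + 1.8252*s^5 - 18.094*s^4 - 99.4918*s^3 - 15.396*s^2 + 12.1298*s - 15.3919)/(10.1761*s^6 - 7.4646*s^5 + 37.3521*s^4 - 9.3058*s^3 + 30.3822*s^2 + 6.8808*s + 0.3721)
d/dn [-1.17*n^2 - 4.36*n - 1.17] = -2.34*n - 4.36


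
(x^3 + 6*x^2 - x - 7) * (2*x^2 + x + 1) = 2*x^5 + 13*x^4 + 5*x^3 - 9*x^2 - 8*x - 7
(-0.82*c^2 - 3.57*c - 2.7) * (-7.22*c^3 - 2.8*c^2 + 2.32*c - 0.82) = 5.9204*c^5 + 28.0714*c^4 + 27.5876*c^3 - 0.0499999999999989*c^2 - 3.3366*c + 2.214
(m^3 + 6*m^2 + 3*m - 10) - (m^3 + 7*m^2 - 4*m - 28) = -m^2 + 7*m + 18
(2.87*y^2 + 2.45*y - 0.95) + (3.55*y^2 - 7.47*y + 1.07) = 6.42*y^2 - 5.02*y + 0.12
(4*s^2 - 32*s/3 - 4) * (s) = 4*s^3 - 32*s^2/3 - 4*s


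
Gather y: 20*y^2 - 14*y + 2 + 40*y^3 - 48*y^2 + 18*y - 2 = 40*y^3 - 28*y^2 + 4*y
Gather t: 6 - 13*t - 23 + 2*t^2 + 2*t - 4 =2*t^2 - 11*t - 21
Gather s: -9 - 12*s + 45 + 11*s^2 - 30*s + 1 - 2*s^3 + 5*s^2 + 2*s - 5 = -2*s^3 + 16*s^2 - 40*s + 32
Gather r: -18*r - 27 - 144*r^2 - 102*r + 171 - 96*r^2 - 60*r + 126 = -240*r^2 - 180*r + 270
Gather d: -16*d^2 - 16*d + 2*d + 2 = -16*d^2 - 14*d + 2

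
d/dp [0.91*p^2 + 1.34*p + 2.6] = 1.82*p + 1.34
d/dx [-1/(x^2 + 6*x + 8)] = 2*(x + 3)/(x^2 + 6*x + 8)^2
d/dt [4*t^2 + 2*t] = 8*t + 2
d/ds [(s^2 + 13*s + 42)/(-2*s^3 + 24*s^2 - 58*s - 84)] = (s^4 + 26*s^3 - 59*s^2 - 1092*s + 672)/(2*(s^6 - 24*s^5 + 202*s^4 - 612*s^3 - 167*s^2 + 2436*s + 1764))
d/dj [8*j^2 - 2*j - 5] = 16*j - 2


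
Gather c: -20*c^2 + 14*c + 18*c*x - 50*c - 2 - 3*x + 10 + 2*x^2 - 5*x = -20*c^2 + c*(18*x - 36) + 2*x^2 - 8*x + 8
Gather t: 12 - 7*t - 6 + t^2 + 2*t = t^2 - 5*t + 6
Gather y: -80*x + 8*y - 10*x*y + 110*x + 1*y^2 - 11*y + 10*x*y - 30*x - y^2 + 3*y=0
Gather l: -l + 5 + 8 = 13 - l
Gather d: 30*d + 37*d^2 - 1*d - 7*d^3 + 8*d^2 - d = -7*d^3 + 45*d^2 + 28*d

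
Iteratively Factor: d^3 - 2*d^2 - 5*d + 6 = (d - 1)*(d^2 - d - 6) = (d - 3)*(d - 1)*(d + 2)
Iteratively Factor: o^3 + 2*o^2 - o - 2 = (o - 1)*(o^2 + 3*o + 2) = (o - 1)*(o + 1)*(o + 2)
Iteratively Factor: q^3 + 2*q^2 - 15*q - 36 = (q + 3)*(q^2 - q - 12) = (q - 4)*(q + 3)*(q + 3)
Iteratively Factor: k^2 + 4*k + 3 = (k + 1)*(k + 3)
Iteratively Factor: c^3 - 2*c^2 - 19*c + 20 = (c + 4)*(c^2 - 6*c + 5) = (c - 5)*(c + 4)*(c - 1)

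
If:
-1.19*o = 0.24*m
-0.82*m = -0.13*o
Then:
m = 0.00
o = 0.00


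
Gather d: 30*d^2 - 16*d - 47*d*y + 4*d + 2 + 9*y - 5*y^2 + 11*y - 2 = 30*d^2 + d*(-47*y - 12) - 5*y^2 + 20*y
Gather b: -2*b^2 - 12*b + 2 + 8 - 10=-2*b^2 - 12*b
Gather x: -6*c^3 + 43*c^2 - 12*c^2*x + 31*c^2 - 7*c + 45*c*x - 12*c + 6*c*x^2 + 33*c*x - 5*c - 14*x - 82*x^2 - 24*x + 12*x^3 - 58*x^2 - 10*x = -6*c^3 + 74*c^2 - 24*c + 12*x^3 + x^2*(6*c - 140) + x*(-12*c^2 + 78*c - 48)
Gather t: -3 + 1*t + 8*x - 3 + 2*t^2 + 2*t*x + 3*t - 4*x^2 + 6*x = 2*t^2 + t*(2*x + 4) - 4*x^2 + 14*x - 6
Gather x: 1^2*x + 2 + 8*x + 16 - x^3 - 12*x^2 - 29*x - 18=-x^3 - 12*x^2 - 20*x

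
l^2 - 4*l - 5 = (l - 5)*(l + 1)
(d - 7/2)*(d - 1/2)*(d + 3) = d^3 - d^2 - 41*d/4 + 21/4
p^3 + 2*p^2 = p^2*(p + 2)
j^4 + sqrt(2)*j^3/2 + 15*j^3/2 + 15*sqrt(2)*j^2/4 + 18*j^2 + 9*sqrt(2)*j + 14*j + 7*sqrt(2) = (j + 2)^2*(j + 7/2)*(j + sqrt(2)/2)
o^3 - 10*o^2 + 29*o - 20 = (o - 5)*(o - 4)*(o - 1)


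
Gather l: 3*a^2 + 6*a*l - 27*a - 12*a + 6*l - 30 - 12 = 3*a^2 - 39*a + l*(6*a + 6) - 42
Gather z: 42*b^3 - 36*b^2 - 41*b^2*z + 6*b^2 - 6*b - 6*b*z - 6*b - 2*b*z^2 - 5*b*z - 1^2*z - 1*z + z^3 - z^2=42*b^3 - 30*b^2 - 12*b + z^3 + z^2*(-2*b - 1) + z*(-41*b^2 - 11*b - 2)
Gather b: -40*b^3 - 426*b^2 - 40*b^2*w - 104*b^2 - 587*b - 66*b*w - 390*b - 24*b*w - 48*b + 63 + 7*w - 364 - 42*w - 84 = -40*b^3 + b^2*(-40*w - 530) + b*(-90*w - 1025) - 35*w - 385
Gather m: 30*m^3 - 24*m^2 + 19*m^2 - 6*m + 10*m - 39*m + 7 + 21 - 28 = 30*m^3 - 5*m^2 - 35*m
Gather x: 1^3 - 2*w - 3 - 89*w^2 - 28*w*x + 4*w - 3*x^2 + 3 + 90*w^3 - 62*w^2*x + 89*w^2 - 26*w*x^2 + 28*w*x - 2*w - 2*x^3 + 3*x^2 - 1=90*w^3 - 62*w^2*x - 26*w*x^2 - 2*x^3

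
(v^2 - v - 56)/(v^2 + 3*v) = (v^2 - v - 56)/(v*(v + 3))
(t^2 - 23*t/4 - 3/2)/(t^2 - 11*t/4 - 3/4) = (t - 6)/(t - 3)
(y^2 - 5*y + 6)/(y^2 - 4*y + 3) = (y - 2)/(y - 1)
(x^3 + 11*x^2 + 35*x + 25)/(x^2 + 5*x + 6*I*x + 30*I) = (x^2 + 6*x + 5)/(x + 6*I)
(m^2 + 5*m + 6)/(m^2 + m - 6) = (m + 2)/(m - 2)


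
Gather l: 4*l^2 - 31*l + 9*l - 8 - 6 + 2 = 4*l^2 - 22*l - 12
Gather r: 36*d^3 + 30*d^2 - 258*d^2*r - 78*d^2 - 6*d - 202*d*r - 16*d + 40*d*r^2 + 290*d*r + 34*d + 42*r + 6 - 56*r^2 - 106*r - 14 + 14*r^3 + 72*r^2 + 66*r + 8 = 36*d^3 - 48*d^2 + 12*d + 14*r^3 + r^2*(40*d + 16) + r*(-258*d^2 + 88*d + 2)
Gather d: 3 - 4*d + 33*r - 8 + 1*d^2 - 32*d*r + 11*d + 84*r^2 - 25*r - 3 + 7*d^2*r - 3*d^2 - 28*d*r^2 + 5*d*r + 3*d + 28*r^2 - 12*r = d^2*(7*r - 2) + d*(-28*r^2 - 27*r + 10) + 112*r^2 - 4*r - 8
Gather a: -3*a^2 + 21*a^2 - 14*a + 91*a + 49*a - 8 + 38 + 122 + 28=18*a^2 + 126*a + 180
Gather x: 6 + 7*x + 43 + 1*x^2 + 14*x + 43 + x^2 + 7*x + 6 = 2*x^2 + 28*x + 98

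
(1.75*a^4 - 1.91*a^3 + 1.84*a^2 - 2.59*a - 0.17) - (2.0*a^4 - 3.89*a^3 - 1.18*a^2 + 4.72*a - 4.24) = -0.25*a^4 + 1.98*a^3 + 3.02*a^2 - 7.31*a + 4.07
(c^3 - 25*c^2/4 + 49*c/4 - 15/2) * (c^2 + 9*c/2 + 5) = c^5 - 7*c^4/4 - 87*c^3/8 + 131*c^2/8 + 55*c/2 - 75/2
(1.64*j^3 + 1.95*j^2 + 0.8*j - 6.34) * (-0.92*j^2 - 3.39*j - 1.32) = -1.5088*j^5 - 7.3536*j^4 - 9.5113*j^3 + 0.5468*j^2 + 20.4366*j + 8.3688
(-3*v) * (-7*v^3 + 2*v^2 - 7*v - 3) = 21*v^4 - 6*v^3 + 21*v^2 + 9*v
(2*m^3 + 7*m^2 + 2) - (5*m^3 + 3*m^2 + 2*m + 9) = -3*m^3 + 4*m^2 - 2*m - 7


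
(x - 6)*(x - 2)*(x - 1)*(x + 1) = x^4 - 8*x^3 + 11*x^2 + 8*x - 12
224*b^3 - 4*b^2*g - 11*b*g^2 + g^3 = (-8*b + g)*(-7*b + g)*(4*b + g)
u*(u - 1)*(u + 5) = u^3 + 4*u^2 - 5*u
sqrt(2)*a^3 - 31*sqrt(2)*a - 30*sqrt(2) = (a - 6)*(a + 5)*(sqrt(2)*a + sqrt(2))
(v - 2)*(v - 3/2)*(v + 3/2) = v^3 - 2*v^2 - 9*v/4 + 9/2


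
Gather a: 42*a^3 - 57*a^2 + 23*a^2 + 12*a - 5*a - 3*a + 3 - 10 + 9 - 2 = 42*a^3 - 34*a^2 + 4*a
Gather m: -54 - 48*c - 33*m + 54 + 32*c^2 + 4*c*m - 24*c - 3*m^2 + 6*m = 32*c^2 - 72*c - 3*m^2 + m*(4*c - 27)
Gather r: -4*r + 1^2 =1 - 4*r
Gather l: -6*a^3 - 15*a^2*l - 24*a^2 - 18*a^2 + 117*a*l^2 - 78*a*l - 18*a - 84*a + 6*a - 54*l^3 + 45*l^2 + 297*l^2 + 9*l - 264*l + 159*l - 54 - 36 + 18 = -6*a^3 - 42*a^2 - 96*a - 54*l^3 + l^2*(117*a + 342) + l*(-15*a^2 - 78*a - 96) - 72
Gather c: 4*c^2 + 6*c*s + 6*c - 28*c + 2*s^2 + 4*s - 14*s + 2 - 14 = 4*c^2 + c*(6*s - 22) + 2*s^2 - 10*s - 12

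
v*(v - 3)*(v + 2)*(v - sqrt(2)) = v^4 - sqrt(2)*v^3 - v^3 - 6*v^2 + sqrt(2)*v^2 + 6*sqrt(2)*v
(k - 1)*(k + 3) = k^2 + 2*k - 3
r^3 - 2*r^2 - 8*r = r*(r - 4)*(r + 2)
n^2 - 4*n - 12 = (n - 6)*(n + 2)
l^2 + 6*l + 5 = (l + 1)*(l + 5)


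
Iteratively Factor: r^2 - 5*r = (r)*(r - 5)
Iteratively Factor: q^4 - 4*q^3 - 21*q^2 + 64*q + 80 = (q - 5)*(q^3 + q^2 - 16*q - 16) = (q - 5)*(q - 4)*(q^2 + 5*q + 4) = (q - 5)*(q - 4)*(q + 4)*(q + 1)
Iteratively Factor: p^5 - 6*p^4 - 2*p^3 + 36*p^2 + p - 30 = (p + 1)*(p^4 - 7*p^3 + 5*p^2 + 31*p - 30) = (p + 1)*(p + 2)*(p^3 - 9*p^2 + 23*p - 15) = (p - 3)*(p + 1)*(p + 2)*(p^2 - 6*p + 5) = (p - 3)*(p - 1)*(p + 1)*(p + 2)*(p - 5)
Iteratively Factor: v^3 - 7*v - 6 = (v + 2)*(v^2 - 2*v - 3) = (v - 3)*(v + 2)*(v + 1)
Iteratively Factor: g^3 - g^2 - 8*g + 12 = (g - 2)*(g^2 + g - 6) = (g - 2)*(g + 3)*(g - 2)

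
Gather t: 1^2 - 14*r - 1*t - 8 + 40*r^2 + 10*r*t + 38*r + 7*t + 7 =40*r^2 + 24*r + t*(10*r + 6)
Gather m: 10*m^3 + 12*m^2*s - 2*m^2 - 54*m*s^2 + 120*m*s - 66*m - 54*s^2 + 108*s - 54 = 10*m^3 + m^2*(12*s - 2) + m*(-54*s^2 + 120*s - 66) - 54*s^2 + 108*s - 54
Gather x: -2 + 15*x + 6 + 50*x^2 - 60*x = 50*x^2 - 45*x + 4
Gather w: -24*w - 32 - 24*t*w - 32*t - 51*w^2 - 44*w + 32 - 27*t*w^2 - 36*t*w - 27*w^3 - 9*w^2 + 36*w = -32*t - 27*w^3 + w^2*(-27*t - 60) + w*(-60*t - 32)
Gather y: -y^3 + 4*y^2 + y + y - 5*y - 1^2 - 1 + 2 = -y^3 + 4*y^2 - 3*y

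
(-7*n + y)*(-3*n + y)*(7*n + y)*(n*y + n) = 147*n^4*y + 147*n^4 - 49*n^3*y^2 - 49*n^3*y - 3*n^2*y^3 - 3*n^2*y^2 + n*y^4 + n*y^3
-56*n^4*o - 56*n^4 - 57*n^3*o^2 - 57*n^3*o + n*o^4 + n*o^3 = (-8*n + o)*(n + o)*(7*n + o)*(n*o + n)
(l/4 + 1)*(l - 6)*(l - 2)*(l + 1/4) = l^4/4 - 15*l^3/16 - 21*l^2/4 + 43*l/4 + 3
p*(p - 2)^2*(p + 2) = p^4 - 2*p^3 - 4*p^2 + 8*p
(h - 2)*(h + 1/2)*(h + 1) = h^3 - h^2/2 - 5*h/2 - 1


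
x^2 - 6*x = x*(x - 6)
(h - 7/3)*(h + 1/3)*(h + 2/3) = h^3 - 4*h^2/3 - 19*h/9 - 14/27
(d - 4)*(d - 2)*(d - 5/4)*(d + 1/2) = d^4 - 27*d^3/4 + 95*d^2/8 - 9*d/4 - 5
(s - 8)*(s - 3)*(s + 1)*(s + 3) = s^4 - 7*s^3 - 17*s^2 + 63*s + 72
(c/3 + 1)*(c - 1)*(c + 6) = c^3/3 + 8*c^2/3 + 3*c - 6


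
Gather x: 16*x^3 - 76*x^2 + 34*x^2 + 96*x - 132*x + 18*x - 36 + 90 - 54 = 16*x^3 - 42*x^2 - 18*x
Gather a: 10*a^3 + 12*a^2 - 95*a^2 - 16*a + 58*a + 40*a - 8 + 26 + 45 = 10*a^3 - 83*a^2 + 82*a + 63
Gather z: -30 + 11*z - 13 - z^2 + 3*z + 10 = -z^2 + 14*z - 33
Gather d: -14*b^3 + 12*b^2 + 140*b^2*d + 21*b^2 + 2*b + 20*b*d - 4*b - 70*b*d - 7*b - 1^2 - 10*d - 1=-14*b^3 + 33*b^2 - 9*b + d*(140*b^2 - 50*b - 10) - 2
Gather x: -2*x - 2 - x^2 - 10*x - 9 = -x^2 - 12*x - 11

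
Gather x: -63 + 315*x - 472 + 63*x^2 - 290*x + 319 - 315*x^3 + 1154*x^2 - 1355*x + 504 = -315*x^3 + 1217*x^2 - 1330*x + 288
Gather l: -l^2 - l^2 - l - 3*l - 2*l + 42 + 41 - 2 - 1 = -2*l^2 - 6*l + 80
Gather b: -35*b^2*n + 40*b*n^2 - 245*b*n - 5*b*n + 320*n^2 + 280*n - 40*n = -35*b^2*n + b*(40*n^2 - 250*n) + 320*n^2 + 240*n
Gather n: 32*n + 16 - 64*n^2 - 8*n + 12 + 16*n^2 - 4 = -48*n^2 + 24*n + 24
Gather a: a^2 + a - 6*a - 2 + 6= a^2 - 5*a + 4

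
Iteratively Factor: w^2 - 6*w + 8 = (w - 2)*(w - 4)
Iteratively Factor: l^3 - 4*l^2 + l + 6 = (l - 2)*(l^2 - 2*l - 3) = (l - 3)*(l - 2)*(l + 1)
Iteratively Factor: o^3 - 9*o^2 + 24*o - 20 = (o - 5)*(o^2 - 4*o + 4) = (o - 5)*(o - 2)*(o - 2)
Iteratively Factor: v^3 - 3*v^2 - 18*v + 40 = (v + 4)*(v^2 - 7*v + 10) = (v - 2)*(v + 4)*(v - 5)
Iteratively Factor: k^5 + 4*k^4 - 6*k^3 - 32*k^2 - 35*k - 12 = (k + 1)*(k^4 + 3*k^3 - 9*k^2 - 23*k - 12) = (k + 1)^2*(k^3 + 2*k^2 - 11*k - 12) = (k + 1)^2*(k + 4)*(k^2 - 2*k - 3) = (k - 3)*(k + 1)^2*(k + 4)*(k + 1)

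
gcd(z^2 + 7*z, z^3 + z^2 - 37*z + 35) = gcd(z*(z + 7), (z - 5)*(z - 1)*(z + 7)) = z + 7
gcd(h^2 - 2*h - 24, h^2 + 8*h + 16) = h + 4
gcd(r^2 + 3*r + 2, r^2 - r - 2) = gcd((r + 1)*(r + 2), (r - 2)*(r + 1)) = r + 1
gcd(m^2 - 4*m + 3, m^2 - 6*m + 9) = m - 3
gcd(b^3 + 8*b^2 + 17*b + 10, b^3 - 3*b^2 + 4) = b + 1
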